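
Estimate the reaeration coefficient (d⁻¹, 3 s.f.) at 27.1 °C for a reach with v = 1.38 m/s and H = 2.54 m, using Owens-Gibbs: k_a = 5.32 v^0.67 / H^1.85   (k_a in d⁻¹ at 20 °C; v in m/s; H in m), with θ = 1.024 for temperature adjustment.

k_a ≈ 1.39 d⁻¹

k_a(20) = 5.32 × 1.38^0.67 / 2.54^1.85 = 5.32 × 1.241 / 5.610 = 1.177 d⁻¹.
k_a(27.1) = 1.177 × 1.024^(27.1−20) = 1.177 × 1.183 = 1.393 d⁻¹.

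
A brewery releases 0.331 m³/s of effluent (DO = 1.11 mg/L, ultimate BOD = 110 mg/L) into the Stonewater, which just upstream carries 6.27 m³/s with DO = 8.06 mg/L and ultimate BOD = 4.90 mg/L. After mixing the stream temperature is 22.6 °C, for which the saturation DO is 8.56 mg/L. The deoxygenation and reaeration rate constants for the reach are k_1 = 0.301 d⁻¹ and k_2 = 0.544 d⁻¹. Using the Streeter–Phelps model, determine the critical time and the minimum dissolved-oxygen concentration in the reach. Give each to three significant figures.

Mixed DO = (6.27×8.06 + 0.331×1.11)/(6.27+0.331) = 50.90/6.601 = 7.711 mg/L.
Mixed L₀ = (6.27×4.90 + 0.331×110)/(6.601) = 67.13/6.601 = 10.17 mg/L.
Initial deficit D₀ = C_s − DO₀ = 8.56 − 7.711 = 0.8485 mg/L.
t_c = (1/0.2430) ln[(0.544/0.301)(1 − 0.8485×0.2430/(0.301×10.17))] = 4.115 × ln(1.686) = 2.149 d.
D_c = (0.301/0.544) × 10.17 × e^(−0.301×2.149) = 0.5533 × 10.17 × 0.5238 = 2.947 mg/L.
Minimum DO = 8.56 − 2.947 = 5.613 mg/L.

t_c ≈ 2.15 d; minimum DO ≈ 5.61 mg/L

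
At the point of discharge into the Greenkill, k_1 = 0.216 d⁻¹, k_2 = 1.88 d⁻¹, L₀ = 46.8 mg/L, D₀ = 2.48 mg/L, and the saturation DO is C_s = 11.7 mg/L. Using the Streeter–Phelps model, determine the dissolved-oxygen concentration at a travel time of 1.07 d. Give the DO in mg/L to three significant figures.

DO ≈ 7.36 mg/L

k_1 L₀/(k_2−k_1) = 0.216×46.8/(1.88−0.216) = 10.11/1.664 = 6.075 mg/L.
e^(−k_1 t) = e^(−0.216×1.070) = 0.7936; e^(−k_2 t) = e^(−1.88×1.070) = 0.1338.
D = 6.075 × (0.7936 − 0.1338) + 2.48 × 0.1338 = 4.009 + 0.3318 = 4.340 mg/L.
DO = C_s − D = 11.7 − 4.340 = 7.360 mg/L.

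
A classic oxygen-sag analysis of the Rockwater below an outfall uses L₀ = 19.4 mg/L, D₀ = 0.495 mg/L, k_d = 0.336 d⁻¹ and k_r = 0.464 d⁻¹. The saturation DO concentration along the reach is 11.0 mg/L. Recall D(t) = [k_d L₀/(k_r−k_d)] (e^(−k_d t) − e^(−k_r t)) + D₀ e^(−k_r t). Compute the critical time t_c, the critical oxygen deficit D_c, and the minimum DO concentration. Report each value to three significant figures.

t_c ≈ 2.45 d; D_c ≈ 6.18 mg/L; min DO ≈ 4.82 mg/L

t_c = [1/(k_r−k_d)] ln[(k_r/k_d)(1 − D₀(k_r−k_d)/(k_d L₀))]
= [1/(0.464−0.336)] ln[(0.464/0.336)(1 − 0.495×0.1280/(0.336×19.4))]
= (1/0.1280) ln[1.381 × 0.9903] = 7.812 × ln(1.368) = 7.812 × 0.3130 = 2.445 d.
L(t_c) = L₀ e^(−k_d t_c) = 19.4 × 0.4397 = 8.530 mg/L, and at the critical point k_r D_c = k_d L, so D_c = (0.336/0.464) × 8.530 = 6.177 mg/L.
Minimum DO = C_s − D_c = 11.0 − 6.177 = 4.823 mg/L.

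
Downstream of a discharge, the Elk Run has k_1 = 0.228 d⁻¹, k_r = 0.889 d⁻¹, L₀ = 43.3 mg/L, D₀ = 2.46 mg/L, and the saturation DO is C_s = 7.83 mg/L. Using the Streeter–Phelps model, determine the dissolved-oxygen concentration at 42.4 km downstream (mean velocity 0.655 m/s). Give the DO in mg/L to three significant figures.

DO ≈ 1.65 mg/L

Travel time t = x/v = 42.4 km / (0.655 m/s) = 42400 m / 0.655 m/s = 64730 s = 0.7492 d.
k_1 L₀/(k_r−k_1) = 0.228×43.3/(0.889−0.228) = 9.872/0.6610 = 14.94 mg/L.
e^(−k_1 t) = e^(−0.228×0.7492) = 0.8430; e^(−k_r t) = e^(−0.889×0.7492) = 0.5137.
D = 14.94 × (0.8430 − 0.5137) + 2.46 × 0.5137 = 4.917 + 1.264 = 6.181 mg/L.
DO = C_s − D = 7.83 − 6.181 = 1.649 mg/L.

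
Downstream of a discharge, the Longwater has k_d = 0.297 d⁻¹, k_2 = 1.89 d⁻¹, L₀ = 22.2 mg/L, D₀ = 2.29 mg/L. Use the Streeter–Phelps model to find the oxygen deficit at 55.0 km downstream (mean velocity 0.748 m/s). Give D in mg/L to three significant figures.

D ≈ 2.84 mg/L

Travel time t = x/v = 55.0 km / (0.748 m/s) = 55000 m / 0.748 m/s = 73530 s = 0.8510 d.
k_d L₀/(k_2−k_d) = 0.297×22.2/(1.89−0.297) = 6.593/1.593 = 4.139 mg/L.
e^(−k_d t) = e^(−0.297×0.8510) = 0.7767; e^(−k_2 t) = e^(−1.89×0.8510) = 0.2002.
D = 4.139 × (0.7767 − 0.2002) + 2.29 × 0.2002 = 2.386 + 0.4584 = 2.844 mg/L.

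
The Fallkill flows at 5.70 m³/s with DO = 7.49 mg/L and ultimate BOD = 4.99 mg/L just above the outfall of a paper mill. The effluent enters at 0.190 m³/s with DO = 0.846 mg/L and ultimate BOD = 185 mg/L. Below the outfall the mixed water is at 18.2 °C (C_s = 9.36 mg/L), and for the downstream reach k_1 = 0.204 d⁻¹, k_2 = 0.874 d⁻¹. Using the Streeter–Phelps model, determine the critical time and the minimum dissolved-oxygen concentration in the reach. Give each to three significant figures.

t_c ≈ 0.671 d; minimum DO ≈ 7.16 mg/L

Mixed DO = (5.70×7.49 + 0.190×0.846)/(5.70+0.190) = 42.85/5.890 = 7.276 mg/L.
Mixed L₀ = (5.70×4.99 + 0.190×185)/(5.890) = 63.59/5.890 = 10.80 mg/L.
Initial deficit D₀ = C_s − DO₀ = 9.36 − 7.276 = 2.084 mg/L.
t_c = (1/0.6700) ln[(0.874/0.204)(1 − 2.084×0.6700/(0.204×10.80))] = 1.493 × ln(1.568) = 0.6712 d.
D_c = (0.204/0.874) × 10.80 × e^(−0.204×0.6712) = 0.2334 × 10.80 × 0.8720 = 2.198 mg/L.
Minimum DO = 9.36 − 2.198 = 7.162 mg/L.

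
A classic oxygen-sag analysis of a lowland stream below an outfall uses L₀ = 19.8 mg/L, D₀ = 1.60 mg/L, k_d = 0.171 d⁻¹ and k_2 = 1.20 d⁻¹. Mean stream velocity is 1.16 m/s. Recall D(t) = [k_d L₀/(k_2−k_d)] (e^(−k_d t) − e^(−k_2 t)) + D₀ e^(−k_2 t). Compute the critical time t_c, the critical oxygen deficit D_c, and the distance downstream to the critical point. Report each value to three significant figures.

t_c = [1/(k_2−k_d)] ln[(k_2/k_d)(1 − D₀(k_2−k_d)/(k_d L₀))]
= [1/(1.20−0.171)] ln[(1.20/0.171)(1 − 1.60×1.029/(0.171×19.8))]
= (1/1.029) ln[7.018 × 0.5137] = 0.9718 × ln(3.605) = 0.9718 × 1.282 = 1.246 d.
L(t_c) = L₀ e^(−k_d t_c) = 19.8 × 0.8081 = 16.00 mg/L, and at the critical point k_2 D_c = k_d L, so D_c = (0.171/1.20) × 16.00 = 2.280 mg/L.
x_c = v t_c = 1.16 m/s × 1.246 d × 86400 s/d = 124900 m ≈ 125 km.

t_c ≈ 1.25 d; D_c ≈ 2.28 mg/L; x_c ≈ 125 km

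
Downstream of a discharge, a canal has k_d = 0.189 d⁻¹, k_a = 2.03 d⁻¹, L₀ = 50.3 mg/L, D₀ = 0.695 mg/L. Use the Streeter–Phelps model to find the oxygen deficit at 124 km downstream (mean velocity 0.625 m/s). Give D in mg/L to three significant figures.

D ≈ 3.30 mg/L

Travel time t = x/v = 124 km / (0.625 m/s) = 124000 m / 0.625 m/s = 198400 s = 2.296 d.
k_d L₀/(k_a−k_d) = 0.189×50.3/(2.03−0.189) = 9.507/1.841 = 5.164 mg/L.
e^(−k_d t) = e^(−0.189×2.296) = 0.6479; e^(−k_a t) = e^(−2.03×2.296) = 0.009452.
D = 5.164 × (0.6479 − 0.009452) + 0.695 × 0.009452 = 3.297 + 0.006569 = 3.303 mg/L.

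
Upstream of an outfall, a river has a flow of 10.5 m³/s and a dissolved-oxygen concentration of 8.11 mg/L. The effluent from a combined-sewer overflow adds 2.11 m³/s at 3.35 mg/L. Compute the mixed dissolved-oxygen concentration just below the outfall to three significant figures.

Flow-weighted mixing: C = (Q_r C_r + Q_w C_w)/(Q_r + Q_w)
= (10.5×8.11 + 2.11×3.35)/(10.5 + 2.11) = 92.22/12.61 = 7.314 mg/L.

7.31 mg/L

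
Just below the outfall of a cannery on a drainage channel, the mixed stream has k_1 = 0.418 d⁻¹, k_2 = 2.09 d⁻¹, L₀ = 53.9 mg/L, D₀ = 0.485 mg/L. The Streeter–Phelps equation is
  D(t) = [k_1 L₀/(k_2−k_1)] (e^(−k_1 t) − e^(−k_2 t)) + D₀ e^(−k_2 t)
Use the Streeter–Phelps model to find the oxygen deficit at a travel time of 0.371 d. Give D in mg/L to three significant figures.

D ≈ 5.56 mg/L

k_1 L₀/(k_2−k_1) = 0.418×53.9/(2.09−0.418) = 22.53/1.672 = 13.47 mg/L.
e^(−k_1 t) = e^(−0.418×0.3710) = 0.8563; e^(−k_2 t) = e^(−2.09×0.3710) = 0.4605.
D = 13.47 × (0.8563 − 0.4605) + 0.485 × 0.4605 = 5.334 + 0.2234 = 5.557 mg/L.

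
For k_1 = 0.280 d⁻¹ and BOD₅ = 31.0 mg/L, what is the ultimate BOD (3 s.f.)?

L₀ ≈ 41.1 mg/L

BOD₅ = L₀(1 − e^(−5k_1)) ⇒ L₀ = BOD₅ / (1 − e^(−5×0.280))
= 31.0 / (1 − 0.2466) = 31.0 / 0.7534 = 41.15 mg/L.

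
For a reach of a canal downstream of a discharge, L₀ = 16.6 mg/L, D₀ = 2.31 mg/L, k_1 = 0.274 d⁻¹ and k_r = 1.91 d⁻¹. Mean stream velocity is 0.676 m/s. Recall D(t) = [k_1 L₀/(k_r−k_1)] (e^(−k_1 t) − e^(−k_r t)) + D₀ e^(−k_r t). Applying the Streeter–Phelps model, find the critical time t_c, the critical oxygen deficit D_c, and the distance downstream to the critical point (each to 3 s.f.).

At the critical point dD/dt = 0, so k_1 L₀ e^(−k_1 t) = k_r D. Substituting D(t) from the Streeter–Phelps equation and solving for t gives
t_c = ln[(k_r/k_1)(1 − D₀(k_r−k_1)/(k_1 L₀))] / (k_r−k_1).
Here k_r−k_1 = 1.636 d⁻¹ and 1 − D₀(k_r−k_1)/(k_1 L₀) = 1 − 2.31×1.636/(0.274×16.6) = 0.1691, so
t_c = ln(6.971 × 0.1691) / 1.636 = 0.1646 / 1.636 = 0.1006 d.
L(t_c) = L₀ e^(−k_1 t_c) = 16.6 × 0.9728 = 16.15 mg/L, and at the critical point k_r D_c = k_1 L, so D_c = (0.274/1.91) × 16.15 = 2.317 mg/L.
x_c = v t_c = 0.676 m/s × 0.1006 d × 86400 s/d = 5876 m ≈ 5.88 km.

t_c ≈ 0.101 d; D_c ≈ 2.32 mg/L; x_c ≈ 5.88 km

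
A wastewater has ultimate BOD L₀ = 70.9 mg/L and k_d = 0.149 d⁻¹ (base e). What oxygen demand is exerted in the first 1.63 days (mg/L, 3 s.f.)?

y_t = L₀(1 − e^(−k_d t)) = 70.9 × (1 − e^(−0.149×1.63))
= 70.9 × (1 − 0.7844) = 70.9 × 0.2156 = 15.29 mg/L.

y ≈ 15.3 mg/L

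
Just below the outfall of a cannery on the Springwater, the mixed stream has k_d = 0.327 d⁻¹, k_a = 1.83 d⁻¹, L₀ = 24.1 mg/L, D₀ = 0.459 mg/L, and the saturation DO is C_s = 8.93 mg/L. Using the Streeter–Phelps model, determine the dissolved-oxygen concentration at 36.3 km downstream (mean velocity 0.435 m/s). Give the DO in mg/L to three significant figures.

DO ≈ 5.92 mg/L

Travel time t = x/v = 36.3 km / (0.435 m/s) = 36300 m / 0.435 m/s = 83450 s = 0.9658 d.
k_d L₀/(k_a−k_d) = 0.327×24.1/(1.83−0.327) = 7.881/1.503 = 5.243 mg/L.
e^(−k_d t) = e^(−0.327×0.9658) = 0.7292; e^(−k_a t) = e^(−1.83×0.9658) = 0.1708.
D = 5.243 × (0.7292 − 0.1708) + 0.459 × 0.1708 = 2.928 + 0.07838 = 3.006 mg/L.
DO = C_s − D = 8.93 − 3.006 = 5.924 mg/L.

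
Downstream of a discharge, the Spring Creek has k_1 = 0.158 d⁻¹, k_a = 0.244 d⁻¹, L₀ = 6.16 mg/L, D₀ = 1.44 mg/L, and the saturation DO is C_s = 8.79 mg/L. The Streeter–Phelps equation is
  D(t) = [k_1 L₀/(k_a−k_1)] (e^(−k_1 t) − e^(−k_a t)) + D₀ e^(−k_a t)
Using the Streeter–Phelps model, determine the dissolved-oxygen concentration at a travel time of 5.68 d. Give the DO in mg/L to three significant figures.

DO ≈ 6.65 mg/L

k_1 L₀/(k_a−k_1) = 0.158×6.16/(0.244−0.158) = 0.9733/0.08600 = 11.32 mg/L.
e^(−k_1 t) = e^(−0.158×5.680) = 0.4076; e^(−k_a t) = e^(−0.244×5.680) = 0.2501.
D = 11.32 × (0.4076 − 0.2501) + 1.44 × 0.2501 = 1.783 + 0.3601 = 2.143 mg/L.
DO = C_s − D = 8.79 − 2.143 = 6.647 mg/L.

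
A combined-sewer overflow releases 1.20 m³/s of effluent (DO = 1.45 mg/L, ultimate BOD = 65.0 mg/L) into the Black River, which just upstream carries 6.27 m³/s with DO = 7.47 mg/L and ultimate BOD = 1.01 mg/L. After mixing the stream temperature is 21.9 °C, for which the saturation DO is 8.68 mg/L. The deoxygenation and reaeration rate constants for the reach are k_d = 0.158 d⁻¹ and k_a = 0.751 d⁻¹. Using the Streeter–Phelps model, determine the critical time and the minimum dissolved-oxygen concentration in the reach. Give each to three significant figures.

t_c ≈ 0.459 d; minimum DO ≈ 6.47 mg/L

Mixed DO = (6.27×7.47 + 1.20×1.45)/(6.27+1.20) = 48.58/7.470 = 6.503 mg/L.
Mixed L₀ = (6.27×1.01 + 1.20×65.0)/(7.470) = 84.33/7.470 = 11.29 mg/L.
Initial deficit D₀ = C_s − DO₀ = 8.68 − 6.503 = 2.177 mg/L.
t_c = (1/0.5930) ln[(0.751/0.158)(1 − 2.177×0.5930/(0.158×11.29))] = 1.686 × ln(1.313) = 0.4592 d.
D_c = (0.158/0.751) × 11.29 × e^(−0.158×0.4592) = 0.2104 × 11.29 × 0.9300 = 2.209 mg/L.
Minimum DO = 8.68 − 2.209 = 6.471 mg/L.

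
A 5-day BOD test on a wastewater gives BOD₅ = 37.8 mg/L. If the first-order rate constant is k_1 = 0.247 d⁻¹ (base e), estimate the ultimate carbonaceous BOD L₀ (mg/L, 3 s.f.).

BOD₅ = L₀(1 − e^(−5k_1)) ⇒ L₀ = BOD₅ / (1 − e^(−5×0.247))
= 37.8 / (1 − 0.2908) = 37.8 / 0.7092 = 53.30 mg/L.

L₀ ≈ 53.3 mg/L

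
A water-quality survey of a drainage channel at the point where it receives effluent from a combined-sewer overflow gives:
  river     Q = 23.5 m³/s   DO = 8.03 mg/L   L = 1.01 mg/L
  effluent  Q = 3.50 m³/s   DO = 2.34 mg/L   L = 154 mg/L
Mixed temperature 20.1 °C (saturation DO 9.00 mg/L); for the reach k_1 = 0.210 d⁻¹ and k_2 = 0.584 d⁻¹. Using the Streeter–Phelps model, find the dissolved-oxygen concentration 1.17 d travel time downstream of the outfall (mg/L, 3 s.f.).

Mixed DO = (23.5×8.03 + 3.50×2.34)/(23.5+3.50) = 196.9/27.00 = 7.292 mg/L.
Mixed L₀ = (23.5×1.01 + 3.50×154)/(27.00) = 562.7/27.00 = 20.84 mg/L.
Initial deficit D₀ = C_s − DO₀ = 9.00 − 7.292 = 1.708 mg/L.
D(1.17) = [0.210×20.84/(0.584−0.210)](e^(−0.210×1.17) − e^(−0.584×1.17)) + 1.708 e^(−0.584×1.17)
= 11.70 × (0.7822 − 0.5050) + 1.708 × 0.5050 = 4.106 mg/L.
DO = 9.00 − 4.106 = 4.894 mg/L.

DO ≈ 4.89 mg/L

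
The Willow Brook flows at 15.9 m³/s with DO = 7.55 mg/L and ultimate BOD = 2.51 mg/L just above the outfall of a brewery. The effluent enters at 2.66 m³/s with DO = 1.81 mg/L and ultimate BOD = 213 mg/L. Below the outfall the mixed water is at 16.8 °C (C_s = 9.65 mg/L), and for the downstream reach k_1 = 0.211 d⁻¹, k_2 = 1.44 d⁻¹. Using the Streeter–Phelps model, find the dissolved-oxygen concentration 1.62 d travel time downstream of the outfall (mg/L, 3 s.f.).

Mixed DO = (15.9×7.55 + 2.66×1.81)/(15.9+2.66) = 124.9/18.56 = 6.727 mg/L.
Mixed L₀ = (15.9×2.51 + 2.66×213)/(18.56) = 606.5/18.56 = 32.68 mg/L.
Initial deficit D₀ = C_s − DO₀ = 9.65 − 6.727 = 2.923 mg/L.
D(1.62) = [0.211×32.68/(1.44−0.211)](e^(−0.211×1.62) − e^(−1.44×1.62)) + 2.923 e^(−1.44×1.62)
= 5.610 × (0.7105 − 0.09702) + 2.923 × 0.09702 = 3.725 mg/L.
DO = 9.65 − 3.725 = 5.925 mg/L.

DO ≈ 5.92 mg/L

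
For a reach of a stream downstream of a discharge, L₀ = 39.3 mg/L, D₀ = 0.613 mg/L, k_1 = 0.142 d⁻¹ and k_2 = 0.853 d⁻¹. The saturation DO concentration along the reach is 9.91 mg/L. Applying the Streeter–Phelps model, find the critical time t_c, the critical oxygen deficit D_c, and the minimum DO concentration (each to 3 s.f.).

t_c ≈ 2.41 d; D_c ≈ 4.65 mg/L; min DO ≈ 5.26 mg/L

At the critical point dD/dt = 0, so k_1 L₀ e^(−k_1 t) = k_2 D. Substituting D(t) from the Streeter–Phelps equation and solving for t gives
t_c = ln[(k_2/k_1)(1 − D₀(k_2−k_1)/(k_1 L₀))] / (k_2−k_1).
Here k_2−k_1 = 0.7110 d⁻¹ and 1 − D₀(k_2−k_1)/(k_1 L₀) = 1 − 0.613×0.7110/(0.142×39.3) = 0.9219, so
t_c = ln(6.007 × 0.9219) / 0.7110 = 1.712 / 0.7110 = 2.407 d.
D_c = (k_1/k_2) L₀ e^(−k_1 t_c) = (0.142/0.853) × 39.3 × e^(−0.142×2.407) = 0.1665 × 39.3 × 0.7105 = 4.648 mg/L.
Minimum DO = C_s − D_c = 9.91 − 4.648 = 5.262 mg/L.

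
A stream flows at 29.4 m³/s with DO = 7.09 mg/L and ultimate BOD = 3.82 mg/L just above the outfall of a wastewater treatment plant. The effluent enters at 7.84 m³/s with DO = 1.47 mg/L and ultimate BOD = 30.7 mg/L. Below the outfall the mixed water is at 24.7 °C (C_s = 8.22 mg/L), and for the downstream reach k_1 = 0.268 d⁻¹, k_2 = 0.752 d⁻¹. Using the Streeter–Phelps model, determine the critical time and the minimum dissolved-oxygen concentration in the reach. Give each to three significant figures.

Mixed DO = (29.4×7.09 + 7.84×1.47)/(29.4+7.84) = 220.0/37.24 = 5.907 mg/L.
Mixed L₀ = (29.4×3.82 + 7.84×30.7)/(37.24) = 353.0/37.24 = 9.479 mg/L.
Initial deficit D₀ = C_s − DO₀ = 8.22 − 5.907 = 2.313 mg/L.
t_c = (1/0.4840) ln[(0.752/0.268)(1 − 2.313×0.4840/(0.268×9.479))] = 2.066 × ln(1.569) = 0.9311 d.
D_c = (0.268/0.752) × 9.479 × e^(−0.268×0.9311) = 0.3564 × 9.479 × 0.7792 = 2.632 mg/L.
Minimum DO = 8.22 − 2.632 = 5.588 mg/L.

t_c ≈ 0.931 d; minimum DO ≈ 5.59 mg/L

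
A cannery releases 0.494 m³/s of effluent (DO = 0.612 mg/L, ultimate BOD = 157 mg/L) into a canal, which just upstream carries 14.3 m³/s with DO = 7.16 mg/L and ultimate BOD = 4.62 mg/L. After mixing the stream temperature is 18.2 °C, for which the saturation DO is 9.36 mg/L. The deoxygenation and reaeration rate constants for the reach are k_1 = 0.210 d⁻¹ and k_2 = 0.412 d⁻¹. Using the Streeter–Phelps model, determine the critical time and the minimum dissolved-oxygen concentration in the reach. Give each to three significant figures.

Mixed DO = (14.3×7.16 + 0.494×0.612)/(14.3+0.494) = 102.7/14.79 = 6.941 mg/L.
Mixed L₀ = (14.3×4.62 + 0.494×157)/(14.79) = 143.6/14.79 = 9.708 mg/L.
Initial deficit D₀ = C_s − DO₀ = 9.36 − 6.941 = 2.419 mg/L.
t_c = (1/0.2020) ln[(0.412/0.210)(1 − 2.419×0.2020/(0.210×9.708))] = 4.950 × ln(1.492) = 1.980 d.
D_c = (0.210/0.412) × 9.708 × e^(−0.210×1.980) = 0.5097 × 9.708 × 0.6598 = 3.265 mg/L.
Minimum DO = 9.36 − 3.265 = 6.095 mg/L.

t_c ≈ 1.98 d; minimum DO ≈ 6.09 mg/L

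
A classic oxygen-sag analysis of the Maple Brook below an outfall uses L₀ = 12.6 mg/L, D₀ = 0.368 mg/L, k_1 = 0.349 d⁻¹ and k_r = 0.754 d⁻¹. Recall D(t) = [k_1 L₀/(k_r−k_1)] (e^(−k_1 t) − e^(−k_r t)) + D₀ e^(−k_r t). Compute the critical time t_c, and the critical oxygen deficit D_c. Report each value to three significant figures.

t_c ≈ 1.82 d; D_c ≈ 3.09 mg/L

t_c = [1/(k_r−k_1)] ln[(k_r/k_1)(1 − D₀(k_r−k_1)/(k_1 L₀))]
= [1/(0.754−0.349)] ln[(0.754/0.349)(1 − 0.368×0.4050/(0.349×12.6))]
= (1/0.4050) ln[2.160 × 0.9661] = 2.469 × ln(2.087) = 2.469 × 0.7358 = 1.817 d.
L(t_c) = L₀ e^(−k_1 t_c) = 12.6 × 0.5304 = 6.683 mg/L, and at the critical point k_r D_c = k_1 L, so D_c = (0.349/0.754) × 6.683 = 3.093 mg/L.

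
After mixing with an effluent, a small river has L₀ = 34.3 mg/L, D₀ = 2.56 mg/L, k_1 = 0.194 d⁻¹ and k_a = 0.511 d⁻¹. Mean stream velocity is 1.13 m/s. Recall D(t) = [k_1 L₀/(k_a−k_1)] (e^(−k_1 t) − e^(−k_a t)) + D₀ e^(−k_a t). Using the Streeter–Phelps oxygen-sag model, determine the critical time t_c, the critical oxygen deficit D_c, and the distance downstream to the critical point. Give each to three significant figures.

t_c ≈ 2.64 d; D_c ≈ 7.80 mg/L; x_c ≈ 258 km

At the critical point dD/dt = 0, so k_1 L₀ e^(−k_1 t) = k_a D. Substituting D(t) from the Streeter–Phelps equation and solving for t gives
t_c = ln[(k_a/k_1)(1 − D₀(k_a−k_1)/(k_1 L₀))] / (k_a−k_1).
Here k_a−k_1 = 0.3170 d⁻¹ and 1 − D₀(k_a−k_1)/(k_1 L₀) = 1 − 2.56×0.3170/(0.194×34.3) = 0.8780, so
t_c = ln(2.634 × 0.8780) / 0.3170 = 0.8385 / 0.3170 = 2.645 d.
L(t_c) = L₀ e^(−k_1 t_c) = 34.3 × 0.5986 = 20.53 mg/L, and at the critical point k_a D_c = k_1 L, so D_c = (0.194/0.511) × 20.53 = 7.795 mg/L.
x_c = v t_c = 1.13 m/s × 2.645 d × 86400 s/d = 258200 m ≈ 258 km.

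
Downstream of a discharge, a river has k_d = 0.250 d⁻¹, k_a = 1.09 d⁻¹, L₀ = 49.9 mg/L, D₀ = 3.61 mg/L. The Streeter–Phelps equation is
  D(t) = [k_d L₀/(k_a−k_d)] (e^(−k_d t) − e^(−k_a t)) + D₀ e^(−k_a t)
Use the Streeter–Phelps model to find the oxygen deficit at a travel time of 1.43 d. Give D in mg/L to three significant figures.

k_d L₀/(k_a−k_d) = 0.250×49.9/(1.09−0.250) = 12.47/0.8400 = 14.85 mg/L.
e^(−k_d t) = e^(−0.250×1.430) = 0.6994; e^(−k_a t) = e^(−1.09×1.430) = 0.2104.
D = 14.85 × (0.6994 − 0.2104) + 3.61 × 0.2104 = 7.262 + 0.7596 = 8.022 mg/L.

D ≈ 8.02 mg/L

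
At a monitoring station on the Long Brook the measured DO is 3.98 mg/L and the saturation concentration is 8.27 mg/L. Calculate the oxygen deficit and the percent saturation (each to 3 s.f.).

D ≈ 4.29 mg/L; 48.1 % saturation

D = C_s − C = 8.27 − 3.98 = 4.29 mg/L.
% saturation = 3.98/8.27 × 100 = 48.1 %.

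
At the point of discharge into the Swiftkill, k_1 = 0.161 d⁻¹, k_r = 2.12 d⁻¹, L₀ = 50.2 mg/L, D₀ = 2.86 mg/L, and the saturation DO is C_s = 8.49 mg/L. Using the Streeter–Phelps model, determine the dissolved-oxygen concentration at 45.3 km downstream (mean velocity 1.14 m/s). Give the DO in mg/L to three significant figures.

DO ≈ 5.14 mg/L

Travel time t = x/v = 45.3 km / (1.14 m/s) = 45300 m / 1.14 m/s = 39740 s = 0.4599 d.
k_1 L₀/(k_r−k_1) = 0.161×50.2/(2.12−0.161) = 8.082/1.959 = 4.126 mg/L.
e^(−k_1 t) = e^(−0.161×0.4599) = 0.9286; e^(−k_r t) = e^(−2.12×0.4599) = 0.3772.
D = 4.126 × (0.9286 − 0.3772) + 2.86 × 0.3772 = 2.275 + 1.079 = 3.354 mg/L.
DO = C_s − D = 8.49 − 3.354 = 5.136 mg/L.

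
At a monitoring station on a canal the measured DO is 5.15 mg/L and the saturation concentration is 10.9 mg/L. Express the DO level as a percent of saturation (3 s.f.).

% saturation = C/C_s × 100 = 5.15/10.9 × 100 = 47.2 %.

47.2 % saturation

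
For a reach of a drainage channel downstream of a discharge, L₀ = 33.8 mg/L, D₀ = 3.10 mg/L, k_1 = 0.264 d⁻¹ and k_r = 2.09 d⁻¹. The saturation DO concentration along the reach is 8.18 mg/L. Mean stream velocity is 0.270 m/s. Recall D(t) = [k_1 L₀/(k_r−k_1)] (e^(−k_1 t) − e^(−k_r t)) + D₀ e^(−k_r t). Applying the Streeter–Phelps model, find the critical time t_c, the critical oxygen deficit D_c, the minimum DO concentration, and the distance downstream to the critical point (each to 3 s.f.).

With k_r/k_1 = 7.917 and 1 − D₀(k_r−k_1)/(k_1 L₀) = 0.3656,
t_c = ln(7.917 × 0.3656) / (2.09 − 0.264) = ln(2.895) / 1.826 = 1.063/1.826 = 0.5821 d.
L(t_c) = L₀ e^(−k_1 t_c) = 33.8 × 0.8576 = 28.99 mg/L, and at the critical point k_r D_c = k_1 L, so D_c = (0.264/2.09) × 28.99 = 3.661 mg/L.
Minimum DO = C_s − D_c = 8.18 − 3.661 = 4.519 mg/L.
x_c = v t_c = 0.270 m/s × 0.5821 d × 86400 s/d = 13580 m ≈ 13.6 km.

t_c ≈ 0.582 d; D_c ≈ 3.66 mg/L; min DO ≈ 4.52 mg/L; x_c ≈ 13.6 km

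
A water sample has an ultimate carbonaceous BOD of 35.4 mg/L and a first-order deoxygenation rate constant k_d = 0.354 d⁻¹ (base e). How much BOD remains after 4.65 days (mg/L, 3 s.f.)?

L_t = L₀ e^(−k_d t) = 35.4 × e^(−0.354×4.65) = 35.4 × 0.1928 = 6.825 mg/L.

L ≈ 6.83 mg/L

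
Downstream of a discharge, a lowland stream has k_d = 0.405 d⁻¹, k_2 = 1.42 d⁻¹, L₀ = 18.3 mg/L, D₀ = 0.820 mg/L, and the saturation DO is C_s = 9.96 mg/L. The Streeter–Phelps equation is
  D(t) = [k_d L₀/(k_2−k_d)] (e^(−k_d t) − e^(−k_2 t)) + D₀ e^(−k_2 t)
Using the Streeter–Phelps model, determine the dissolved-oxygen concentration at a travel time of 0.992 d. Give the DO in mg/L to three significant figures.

k_d L₀/(k_2−k_d) = 0.405×18.3/(1.42−0.405) = 7.412/1.015 = 7.302 mg/L.
e^(−k_d t) = e^(−0.405×0.9920) = 0.6691; e^(−k_2 t) = e^(−1.42×0.9920) = 0.2445.
D = 7.302 × (0.6691 − 0.2445) + 0.820 × 0.2445 = 3.101 + 0.2005 = 3.301 mg/L.
DO = C_s − D = 9.96 − 3.301 = 6.659 mg/L.

DO ≈ 6.66 mg/L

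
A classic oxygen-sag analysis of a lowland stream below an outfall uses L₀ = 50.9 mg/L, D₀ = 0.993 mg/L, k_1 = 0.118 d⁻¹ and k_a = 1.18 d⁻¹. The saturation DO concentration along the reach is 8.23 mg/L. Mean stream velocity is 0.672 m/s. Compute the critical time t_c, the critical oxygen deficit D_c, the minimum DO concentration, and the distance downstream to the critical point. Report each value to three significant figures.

With k_a/k_1 = 10.00 and 1 − D₀(k_a−k_1)/(k_1 L₀) = 0.8244,
t_c = ln(10.00 × 0.8244) / (1.18 − 0.118) = ln(8.244) / 1.062 = 2.110/1.062 = 1.986 d.
L(t_c) = L₀ e^(−k_1 t_c) = 50.9 × 0.7911 = 40.26 mg/L, and at the critical point k_a D_c = k_1 L, so D_c = (0.118/1.18) × 40.26 = 4.026 mg/L.
Minimum DO = C_s − D_c = 8.23 − 4.026 = 4.204 mg/L.
x_c = v t_c = 0.672 m/s × 1.986 d × 86400 s/d = 115300 m ≈ 115 km.

t_c ≈ 1.99 d; D_c ≈ 4.03 mg/L; min DO ≈ 4.20 mg/L; x_c ≈ 115 km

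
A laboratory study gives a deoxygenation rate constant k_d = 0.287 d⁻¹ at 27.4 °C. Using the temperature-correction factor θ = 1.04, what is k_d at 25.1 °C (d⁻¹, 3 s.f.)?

k_d ≈ 0.262 d⁻¹

k_d(T₂) = k_d(T₁) · θ^(T₂−T₁) = 0.287 × 1.04^(25.1−27.4)
= 0.287 × 1.04^-2.30 = 0.287 × 0.9137 = 0.2622 d⁻¹.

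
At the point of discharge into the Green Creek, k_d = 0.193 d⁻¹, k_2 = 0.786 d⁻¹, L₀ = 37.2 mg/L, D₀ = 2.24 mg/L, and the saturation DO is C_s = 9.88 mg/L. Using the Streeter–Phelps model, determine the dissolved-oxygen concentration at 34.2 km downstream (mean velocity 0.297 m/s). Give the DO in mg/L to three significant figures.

DO ≈ 3.98 mg/L

Travel time t = x/v = 34.2 km / (0.297 m/s) = 34200 m / 0.297 m/s = 115200 s = 1.333 d.
k_d L₀/(k_2−k_d) = 0.193×37.2/(0.786−0.193) = 7.180/0.5930 = 12.11 mg/L.
e^(−k_d t) = e^(−0.193×1.333) = 0.7732; e^(−k_2 t) = e^(−0.786×1.333) = 0.3508.
D = 12.11 × (0.7732 − 0.3508) + 2.24 × 0.3508 = 5.114 + 0.7858 = 5.900 mg/L.
DO = C_s − D = 9.88 − 5.900 = 3.980 mg/L.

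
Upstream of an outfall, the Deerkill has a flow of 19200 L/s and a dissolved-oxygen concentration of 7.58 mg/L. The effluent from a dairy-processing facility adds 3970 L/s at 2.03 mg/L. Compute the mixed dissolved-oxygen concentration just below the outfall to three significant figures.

Flow-weighted mixing: C = (Q_r C_r + Q_w C_w)/(Q_r + Q_w)
= (19200×7.58 + 3970×2.03)/(19200 + 3970) = 153600/23170 = 6.629 mg/L.

6.63 mg/L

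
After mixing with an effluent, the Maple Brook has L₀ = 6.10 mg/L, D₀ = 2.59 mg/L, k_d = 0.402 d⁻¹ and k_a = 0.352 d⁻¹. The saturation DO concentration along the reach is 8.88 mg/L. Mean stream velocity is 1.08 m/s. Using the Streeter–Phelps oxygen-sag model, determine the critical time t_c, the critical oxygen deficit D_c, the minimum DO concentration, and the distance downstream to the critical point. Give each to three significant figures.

With k_a/k_d = 0.8756 and 1 − D₀(k_a−k_d)/(k_d L₀) = 1.053,
t_c = ln(0.8756 × 1.053) / (0.352 − 0.402) = ln(0.9219) / -0.05000 = -0.08136/-0.05000 = 1.627 d.
L(t_c) = L₀ e^(−k_d t_c) = 6.10 × 0.5199 = 3.171 mg/L, and at the critical point k_a D_c = k_d L, so D_c = (0.402/0.352) × 3.171 = 3.622 mg/L.
Minimum DO = C_s − D_c = 8.88 − 3.622 = 5.258 mg/L.
x_c = v t_c = 1.08 m/s × 1.627 d × 86400 s/d = 151800 m ≈ 152 km.

t_c ≈ 1.63 d; D_c ≈ 3.62 mg/L; min DO ≈ 5.26 mg/L; x_c ≈ 152 km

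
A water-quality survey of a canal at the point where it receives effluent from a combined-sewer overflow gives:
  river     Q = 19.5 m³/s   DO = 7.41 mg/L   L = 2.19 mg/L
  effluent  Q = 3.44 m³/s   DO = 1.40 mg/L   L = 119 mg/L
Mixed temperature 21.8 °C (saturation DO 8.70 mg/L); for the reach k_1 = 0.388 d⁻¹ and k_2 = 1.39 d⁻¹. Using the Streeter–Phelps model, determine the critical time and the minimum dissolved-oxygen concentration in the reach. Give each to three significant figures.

t_c ≈ 0.936 d; minimum DO ≈ 4.87 mg/L

Mixed DO = (19.5×7.41 + 3.44×1.40)/(19.5+3.44) = 149.3/22.94 = 6.509 mg/L.
Mixed L₀ = (19.5×2.19 + 3.44×119)/(22.94) = 452.1/22.94 = 19.71 mg/L.
Initial deficit D₀ = C_s − DO₀ = 8.70 − 6.509 = 2.191 mg/L.
t_c = (1/1.002) ln[(1.39/0.388)(1 − 2.191×1.002/(0.388×19.71))] = 0.9980 × ln(2.554) = 0.9357 d.
D_c = (0.388/1.39) × 19.71 × e^(−0.388×0.9357) = 0.2791 × 19.71 × 0.6956 = 3.826 mg/L.
Minimum DO = 8.70 − 3.826 = 4.874 mg/L.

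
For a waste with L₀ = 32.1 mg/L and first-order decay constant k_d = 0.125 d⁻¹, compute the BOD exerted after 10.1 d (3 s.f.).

y_t = L₀(1 − e^(−k_d t)) = 32.1 × (1 − e^(−0.125×10.1))
= 32.1 × (1 − 0.2829) = 32.1 × 0.7171 = 23.02 mg/L.

y ≈ 23.0 mg/L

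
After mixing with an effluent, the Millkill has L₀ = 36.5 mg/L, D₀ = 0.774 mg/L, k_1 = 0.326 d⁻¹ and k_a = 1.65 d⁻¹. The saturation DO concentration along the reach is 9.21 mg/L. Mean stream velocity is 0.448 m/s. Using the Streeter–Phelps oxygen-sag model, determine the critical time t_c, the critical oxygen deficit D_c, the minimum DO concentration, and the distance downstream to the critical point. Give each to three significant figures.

t_c ≈ 1.16 d; D_c ≈ 4.95 mg/L; min DO ≈ 4.26 mg/L; x_c ≈ 44.8 km

t_c = [1/(k_a−k_1)] ln[(k_a/k_1)(1 − D₀(k_a−k_1)/(k_1 L₀))]
= [1/(1.65−0.326)] ln[(1.65/0.326)(1 − 0.774×1.324/(0.326×36.5))]
= (1/1.324) ln[5.061 × 0.9139] = 0.7553 × ln(4.625) = 0.7553 × 1.532 = 1.157 d.
D_c = (k_1/k_a) L₀ e^(−k_1 t_c) = (0.326/1.65) × 36.5 × e^(−0.326×1.157) = 0.1976 × 36.5 × 0.6858 = 4.946 mg/L.
Minimum DO = C_s − D_c = 9.21 − 4.946 = 4.264 mg/L.
x_c = v t_c = 0.448 m/s × 1.157 d × 86400 s/d = 44780 m ≈ 44.8 km.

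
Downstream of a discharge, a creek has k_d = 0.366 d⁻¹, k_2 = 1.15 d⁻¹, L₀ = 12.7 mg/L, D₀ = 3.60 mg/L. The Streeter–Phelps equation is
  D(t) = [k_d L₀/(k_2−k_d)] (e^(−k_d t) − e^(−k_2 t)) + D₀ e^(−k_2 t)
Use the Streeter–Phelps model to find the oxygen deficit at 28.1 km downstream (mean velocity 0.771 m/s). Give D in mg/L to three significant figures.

D ≈ 3.65 mg/L

Travel time t = x/v = 28.1 km / (0.771 m/s) = 28100 m / 0.771 m/s = 36450 s = 0.4218 d.
k_d L₀/(k_2−k_d) = 0.366×12.7/(1.15−0.366) = 4.648/0.7840 = 5.929 mg/L.
e^(−k_d t) = e^(−0.366×0.4218) = 0.8569; e^(−k_2 t) = e^(−1.15×0.4218) = 0.6156.
D = 5.929 × (0.8569 − 0.6156) + 3.60 × 0.6156 = 1.431 + 2.216 = 3.647 mg/L.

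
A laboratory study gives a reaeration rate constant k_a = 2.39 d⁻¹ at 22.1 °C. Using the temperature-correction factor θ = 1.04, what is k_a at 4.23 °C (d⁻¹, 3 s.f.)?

k_a(T₂) = k_a(T₁) · θ^(T₂−T₁) = 2.39 × 1.04^(4.23−22.1)
= 2.39 × 1.04^-17.9 = 2.39 × 0.4962 = 1.186 d⁻¹.

k_a ≈ 1.19 d⁻¹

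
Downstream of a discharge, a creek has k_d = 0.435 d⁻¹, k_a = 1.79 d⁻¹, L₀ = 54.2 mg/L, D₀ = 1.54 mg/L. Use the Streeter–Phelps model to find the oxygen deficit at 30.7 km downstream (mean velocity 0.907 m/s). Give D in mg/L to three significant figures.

Travel time t = x/v = 30.7 km / (0.907 m/s) = 30700 m / 0.907 m/s = 33850 s = 0.3918 d.
k_d L₀/(k_a−k_d) = 0.435×54.2/(1.79−0.435) = 23.58/1.355 = 17.40 mg/L.
e^(−k_d t) = e^(−0.435×0.3918) = 0.8433; e^(−k_a t) = e^(−1.79×0.3918) = 0.4960.
D = 17.40 × (0.8433 − 0.4960) + 1.54 × 0.4960 = 6.044 + 0.7638 = 6.808 mg/L.

D ≈ 6.81 mg/L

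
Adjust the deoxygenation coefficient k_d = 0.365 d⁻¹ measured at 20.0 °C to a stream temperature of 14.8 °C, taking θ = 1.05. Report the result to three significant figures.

k_d ≈ 0.283 d⁻¹

k_d(T₂) = k_d(T₁) · θ^(T₂−T₁) = 0.365 × 1.05^(14.8−20.0)
= 0.365 × 1.05^-5.20 = 0.365 × 0.7759 = 0.2832 d⁻¹.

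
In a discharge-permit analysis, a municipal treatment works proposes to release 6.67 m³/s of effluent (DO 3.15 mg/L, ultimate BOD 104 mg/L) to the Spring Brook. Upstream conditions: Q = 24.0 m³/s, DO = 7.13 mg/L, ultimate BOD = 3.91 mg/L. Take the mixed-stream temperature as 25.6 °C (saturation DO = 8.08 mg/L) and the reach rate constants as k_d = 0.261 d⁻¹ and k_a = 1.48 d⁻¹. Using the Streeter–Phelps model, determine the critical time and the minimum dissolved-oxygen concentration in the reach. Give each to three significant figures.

Mixed DO = (24.0×7.13 + 6.67×3.15)/(24.0+6.67) = 192.1/30.67 = 6.264 mg/L.
Mixed L₀ = (24.0×3.91 + 6.67×104)/(30.67) = 787.5/30.67 = 25.68 mg/L.
Initial deficit D₀ = C_s − DO₀ = 8.08 − 6.264 = 1.816 mg/L.
t_c = (1/1.219) ln[(1.48/0.261)(1 − 1.816×1.219/(0.261×25.68))] = 0.8203 × ln(3.798) = 1.095 d.
D_c = (0.261/1.48) × 25.68 × e^(−0.261×1.095) = 0.1764 × 25.68 × 0.7515 = 3.403 mg/L.
Minimum DO = 8.08 − 3.403 = 4.677 mg/L.

t_c ≈ 1.09 d; minimum DO ≈ 4.68 mg/L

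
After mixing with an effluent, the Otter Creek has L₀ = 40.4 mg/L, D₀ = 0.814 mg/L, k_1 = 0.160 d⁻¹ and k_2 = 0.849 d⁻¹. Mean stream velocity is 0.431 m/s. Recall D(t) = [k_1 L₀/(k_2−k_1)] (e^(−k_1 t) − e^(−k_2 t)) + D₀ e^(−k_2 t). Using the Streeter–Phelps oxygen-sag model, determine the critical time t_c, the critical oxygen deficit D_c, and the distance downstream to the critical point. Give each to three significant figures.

At the critical point dD/dt = 0, so k_1 L₀ e^(−k_1 t) = k_2 D. Substituting D(t) from the Streeter–Phelps equation and solving for t gives
t_c = ln[(k_2/k_1)(1 − D₀(k_2−k_1)/(k_1 L₀))] / (k_2−k_1).
Here k_2−k_1 = 0.6890 d⁻¹ and 1 − D₀(k_2−k_1)/(k_1 L₀) = 1 − 0.814×0.6890/(0.160×40.4) = 0.9132, so
t_c = ln(5.306 × 0.9132) / 0.6890 = 1.578 / 0.6890 = 2.290 d.
L(t_c) = L₀ e^(−k_1 t_c) = 40.4 × 0.6932 = 28.00 mg/L, and at the critical point k_2 D_c = k_1 L, so D_c = (0.160/0.849) × 28.00 = 5.278 mg/L.
x_c = v t_c = 0.431 m/s × 2.290 d × 86400 s/d = 85290 m ≈ 85.3 km.

t_c ≈ 2.29 d; D_c ≈ 5.28 mg/L; x_c ≈ 85.3 km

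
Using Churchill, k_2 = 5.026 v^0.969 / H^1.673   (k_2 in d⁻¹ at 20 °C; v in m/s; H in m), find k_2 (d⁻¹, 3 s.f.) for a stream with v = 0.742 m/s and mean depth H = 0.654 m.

k_2 = 5.026 × 0.742^0.969 / 0.654^1.673 = 5.026 × 0.7489 / 0.4914 = 7.659 d⁻¹.

k_2 ≈ 7.66 d⁻¹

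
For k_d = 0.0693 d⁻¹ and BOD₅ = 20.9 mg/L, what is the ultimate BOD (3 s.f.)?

L₀ ≈ 71.4 mg/L

BOD₅ = L₀(1 − e^(−5k_d)) ⇒ L₀ = BOD₅ / (1 − e^(−5×0.0693))
= 20.9 / (1 − 0.7072) = 20.9 / 0.2928 = 71.37 mg/L.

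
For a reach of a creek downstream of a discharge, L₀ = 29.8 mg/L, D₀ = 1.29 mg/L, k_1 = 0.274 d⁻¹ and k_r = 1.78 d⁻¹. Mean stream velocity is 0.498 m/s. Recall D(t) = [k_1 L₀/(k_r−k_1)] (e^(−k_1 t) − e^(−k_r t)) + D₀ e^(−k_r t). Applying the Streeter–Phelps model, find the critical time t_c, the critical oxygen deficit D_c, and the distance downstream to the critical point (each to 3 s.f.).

t_c ≈ 1.06 d; D_c ≈ 3.43 mg/L; x_c ≈ 45.7 km

With k_r/k_1 = 6.496 and 1 − D₀(k_r−k_1)/(k_1 L₀) = 0.7621,
t_c = ln(6.496 × 0.7621) / (1.78 − 0.274) = ln(4.951) / 1.506 = 1.600/1.506 = 1.062 d.
D_c = (k_1/k_r) L₀ e^(−k_1 t_c) = (0.274/1.78) × 29.8 × e^(−0.274×1.062) = 0.1539 × 29.8 × 0.7475 = 3.429 mg/L.
x_c = v t_c = 0.498 m/s × 1.062 d × 86400 s/d = 45700 m ≈ 45.7 km.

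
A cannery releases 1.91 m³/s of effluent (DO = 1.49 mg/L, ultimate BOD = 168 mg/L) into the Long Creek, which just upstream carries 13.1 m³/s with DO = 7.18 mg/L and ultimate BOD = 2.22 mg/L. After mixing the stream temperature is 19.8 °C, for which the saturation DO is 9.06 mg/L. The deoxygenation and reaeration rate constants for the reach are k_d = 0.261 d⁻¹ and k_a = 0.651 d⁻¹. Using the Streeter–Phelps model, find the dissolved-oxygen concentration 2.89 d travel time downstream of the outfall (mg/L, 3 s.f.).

DO ≈ 3.70 mg/L

Mixed DO = (13.1×7.18 + 1.91×1.49)/(13.1+1.91) = 96.90/15.01 = 6.456 mg/L.
Mixed L₀ = (13.1×2.22 + 1.91×168)/(15.01) = 350.0/15.01 = 23.32 mg/L.
Initial deficit D₀ = C_s − DO₀ = 9.06 − 6.456 = 2.604 mg/L.
D(2.89) = [0.261×23.32/(0.651−0.261)](e^(−0.261×2.89) − e^(−0.651×2.89)) + 2.604 e^(−0.651×2.89)
= 15.60 × (0.4703 − 0.1524) + 2.604 × 0.1524 = 5.358 mg/L.
DO = 9.06 − 5.358 = 3.702 mg/L.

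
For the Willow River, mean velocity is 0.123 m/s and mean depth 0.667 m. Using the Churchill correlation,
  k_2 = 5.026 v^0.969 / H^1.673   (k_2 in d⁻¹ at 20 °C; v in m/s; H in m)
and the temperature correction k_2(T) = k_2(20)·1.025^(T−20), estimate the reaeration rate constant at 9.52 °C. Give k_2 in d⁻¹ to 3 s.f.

k_2(20) = 5.026 × 0.123^0.969 / 0.667^1.673 = 5.026 × 0.1313 / 0.5079 = 1.299 d⁻¹.
k_2(9.52) = 1.299 × 1.025^(9.52−20) = 1.299 × 0.7720 = 1.003 d⁻¹.

k_2 ≈ 1.00 d⁻¹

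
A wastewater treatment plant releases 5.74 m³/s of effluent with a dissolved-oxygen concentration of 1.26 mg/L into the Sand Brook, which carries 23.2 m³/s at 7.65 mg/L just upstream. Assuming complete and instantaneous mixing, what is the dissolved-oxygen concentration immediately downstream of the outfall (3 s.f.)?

6.38 mg/L

Flow-weighted mixing: C = (Q_r C_r + Q_w C_w)/(Q_r + Q_w)
= (23.2×7.65 + 5.74×1.26)/(23.2 + 5.74) = 184.7/28.94 = 6.383 mg/L.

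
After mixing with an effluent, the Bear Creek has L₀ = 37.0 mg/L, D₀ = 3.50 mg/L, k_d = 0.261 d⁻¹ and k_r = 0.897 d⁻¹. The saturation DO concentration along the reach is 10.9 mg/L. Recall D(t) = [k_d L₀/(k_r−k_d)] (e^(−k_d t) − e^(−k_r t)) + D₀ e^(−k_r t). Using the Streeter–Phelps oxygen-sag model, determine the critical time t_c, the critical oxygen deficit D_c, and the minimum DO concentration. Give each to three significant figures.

t_c ≈ 1.53 d; D_c ≈ 7.22 mg/L; min DO ≈ 3.68 mg/L

t_c = [1/(k_r−k_d)] ln[(k_r/k_d)(1 − D₀(k_r−k_d)/(k_d L₀))]
= [1/(0.897−0.261)] ln[(0.897/0.261)(1 − 3.50×0.6360/(0.261×37.0))]
= (1/0.6360) ln[3.437 × 0.7695] = 1.572 × ln(2.645) = 1.572 × 0.9725 = 1.529 d.
D_c = (k_d/k_r) L₀ e^(−k_d t_c) = (0.261/0.897) × 37.0 × e^(−0.261×1.529) = 0.2910 × 37.0 × 0.6709 = 7.223 mg/L.
Minimum DO = C_s − D_c = 10.9 − 7.223 = 3.677 mg/L.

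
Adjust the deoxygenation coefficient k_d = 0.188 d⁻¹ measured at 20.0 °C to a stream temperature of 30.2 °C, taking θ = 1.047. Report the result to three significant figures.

k_d ≈ 0.300 d⁻¹

k_d(T₂) = k_d(T₁) · θ^(T₂−T₁) = 0.188 × 1.047^(30.2−20.0)
= 0.188 × 1.047^10.2 = 0.188 × 1.598 = 0.3003 d⁻¹.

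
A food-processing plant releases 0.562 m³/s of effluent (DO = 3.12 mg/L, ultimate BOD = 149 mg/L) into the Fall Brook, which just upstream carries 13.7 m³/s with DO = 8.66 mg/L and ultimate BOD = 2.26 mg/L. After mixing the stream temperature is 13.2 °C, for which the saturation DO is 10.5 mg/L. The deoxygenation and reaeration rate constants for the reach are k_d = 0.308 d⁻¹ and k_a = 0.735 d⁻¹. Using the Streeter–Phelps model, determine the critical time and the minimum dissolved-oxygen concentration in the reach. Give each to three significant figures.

Mixed DO = (13.7×8.66 + 0.562×3.12)/(13.7+0.562) = 120.4/14.26 = 8.442 mg/L.
Mixed L₀ = (13.7×2.26 + 0.562×149)/(14.26) = 114.7/14.26 = 8.042 mg/L.
Initial deficit D₀ = C_s − DO₀ = 10.5 − 8.442 = 2.058 mg/L.
t_c = (1/0.4270) ln[(0.735/0.308)(1 − 2.058×0.4270/(0.308×8.042))] = 2.342 × ln(1.540) = 1.011 d.
D_c = (0.308/0.735) × 8.042 × e^(−0.308×1.011) = 0.4190 × 8.042 × 0.7325 = 2.469 mg/L.
Minimum DO = 10.5 − 2.469 = 8.031 mg/L.

t_c ≈ 1.01 d; minimum DO ≈ 8.03 mg/L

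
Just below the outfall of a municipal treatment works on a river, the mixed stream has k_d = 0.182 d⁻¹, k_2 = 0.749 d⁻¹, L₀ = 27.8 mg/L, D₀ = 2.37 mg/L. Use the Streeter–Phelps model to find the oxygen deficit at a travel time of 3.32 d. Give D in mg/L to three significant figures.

k_d L₀/(k_2−k_d) = 0.182×27.8/(0.749−0.182) = 5.060/0.5670 = 8.923 mg/L.
e^(−k_d t) = e^(−0.182×3.320) = 0.5465; e^(−k_2 t) = e^(−0.749×3.320) = 0.08319.
D = 8.923 × (0.5465 − 0.08319) + 2.37 × 0.08319 = 4.134 + 0.1972 = 4.331 mg/L.

D ≈ 4.33 mg/L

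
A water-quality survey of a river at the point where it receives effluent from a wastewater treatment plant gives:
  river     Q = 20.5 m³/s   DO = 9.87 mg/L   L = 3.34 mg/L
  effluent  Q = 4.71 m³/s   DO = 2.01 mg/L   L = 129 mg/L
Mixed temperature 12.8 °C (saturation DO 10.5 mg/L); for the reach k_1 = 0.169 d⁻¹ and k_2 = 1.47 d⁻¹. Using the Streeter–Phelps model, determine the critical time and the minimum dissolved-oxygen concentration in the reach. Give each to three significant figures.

t_c ≈ 0.954 d; minimum DO ≈ 7.88 mg/L

Mixed DO = (20.5×9.87 + 4.71×2.01)/(20.5+4.71) = 211.8/25.21 = 8.402 mg/L.
Mixed L₀ = (20.5×3.34 + 4.71×129)/(25.21) = 676.1/25.21 = 26.82 mg/L.
Initial deficit D₀ = C_s − DO₀ = 10.5 − 8.402 = 2.098 mg/L.
t_c = (1/1.301) ln[(1.47/0.169)(1 − 2.098×1.301/(0.169×26.82))] = 0.7686 × ln(3.458) = 0.9537 d.
D_c = (0.169/1.47) × 26.82 × e^(−0.169×0.9537) = 0.1150 × 26.82 × 0.8511 = 2.624 mg/L.
Minimum DO = 10.5 − 2.624 = 7.876 mg/L.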